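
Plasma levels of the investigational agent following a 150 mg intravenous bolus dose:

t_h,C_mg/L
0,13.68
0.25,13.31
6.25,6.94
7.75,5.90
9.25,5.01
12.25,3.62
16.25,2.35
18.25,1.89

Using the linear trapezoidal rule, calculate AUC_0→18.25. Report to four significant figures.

Trapezoidal AUC_0→18.25:
  [0→0.25]: (13.68+13.31)/2 × 0.25 = 3.37375
  [0.25→6.25]: (13.31+6.94)/2 × 6 = 60.75
  [6.25→7.75]: (6.94+5.90)/2 × 1.5 = 9.63
  [7.75→9.25]: (5.90+5.01)/2 × 1.5 = 8.1825
  [9.25→12.25]: (5.01+3.62)/2 × 3 = 12.945
  [12.25→16.25]: (3.62+2.35)/2 × 4 = 11.94
  [16.25→18.25]: (2.35+1.89)/2 × 2 = 4.24
  Sum = 111.06125 mg/L·h

AUC = 111.1 mg/L·h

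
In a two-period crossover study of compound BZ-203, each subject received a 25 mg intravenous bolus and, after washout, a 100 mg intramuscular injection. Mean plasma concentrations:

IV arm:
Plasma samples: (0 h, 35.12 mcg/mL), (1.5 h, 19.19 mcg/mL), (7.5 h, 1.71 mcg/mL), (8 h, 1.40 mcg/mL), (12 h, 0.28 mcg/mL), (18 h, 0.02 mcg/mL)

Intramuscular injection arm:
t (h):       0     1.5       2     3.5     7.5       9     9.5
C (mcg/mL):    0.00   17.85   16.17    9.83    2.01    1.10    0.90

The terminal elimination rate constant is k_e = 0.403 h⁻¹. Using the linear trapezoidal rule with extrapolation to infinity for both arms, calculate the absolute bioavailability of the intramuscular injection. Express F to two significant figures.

F = 0.16

Trapezoidal AUC_0→18 (IV):
  [0→1.5]: (35.12+19.19)/2 × 1.5 = 40.7325
  [1.5→7.5]: (19.19+1.71)/2 × 6 = 62.7
  [7.5→8]: (1.71+1.40)/2 × 0.5 = 0.7775
  [8→12]: (1.40+0.28)/2 × 4 = 3.36
  [12→18]: (0.28+0.02)/2 × 6 = 0.9
  Sum = 108.47 mcg/mL·h
IV tail: 0.02/0.403 = 0.050; AUC_iv,0→∞ = 108.47 + 0.050 = 108.52 mcg/mL·h
Trapezoidal AUC_0→9.5 (intramuscular injection):
  [0→1.5]: (0.00+17.85)/2 × 1.5 = 13.3875
  [1.5→2]: (17.85+16.17)/2 × 0.5 = 8.505
  [2→3.5]: (16.17+9.83)/2 × 1.5 = 19.5
  [3.5→7.5]: (9.83+2.01)/2 × 4 = 23.68
  [7.5→9]: (2.01+1.10)/2 × 1.5 = 2.3325
  [9→9.5]: (1.10+0.90)/2 × 0.5 = 0.5
  Sum = 67.905 mcg/mL·h
intramuscular injection tail: 0.90/0.403 = 2.233; AUC_ev,0→∞ = 67.905 + 2.233 = 70.138 mcg/mL·h
F = (AUC_ev/D_ev)/(AUC_iv/D_iv) = (70.138/100)/(108.52/25) = 0.70138/4.3408 = 0.1616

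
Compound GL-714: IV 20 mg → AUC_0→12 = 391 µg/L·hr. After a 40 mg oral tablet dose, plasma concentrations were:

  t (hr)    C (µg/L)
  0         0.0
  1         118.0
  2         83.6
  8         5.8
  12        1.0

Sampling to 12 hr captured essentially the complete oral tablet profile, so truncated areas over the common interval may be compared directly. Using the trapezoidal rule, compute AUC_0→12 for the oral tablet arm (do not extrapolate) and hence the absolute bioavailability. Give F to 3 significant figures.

Trapezoidal AUC_0→12 (oral tablet):
  [0→1]: (0.0+118.0)/2 × 1 = 59.0
  [1→2]: (118.0+83.6)/2 × 1 = 100.8
  [2→8]: (83.6+5.8)/2 × 6 = 268.2
  [8→12]: (5.8+1.0)/2 × 4 = 13.6
  Sum = 441.6 µg/L·hr
F = (AUC_ev/D_ev)/(AUC_iv/D_iv) = (441.6/40)/(391/20) = 11.04/19.55 = 0.5647

F = 0.565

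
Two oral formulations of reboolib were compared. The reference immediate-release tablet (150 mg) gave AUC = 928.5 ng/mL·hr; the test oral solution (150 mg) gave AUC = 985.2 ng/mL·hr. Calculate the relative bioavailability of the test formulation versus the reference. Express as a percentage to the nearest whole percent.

F_rel = (AUC_test/D_test) / (AUC_ref/D_ref)
      = (985.2/150) / (928.5/150)
      = 6.568 / 6.19 = 1.0611 = 106.11%

F_rel = 106%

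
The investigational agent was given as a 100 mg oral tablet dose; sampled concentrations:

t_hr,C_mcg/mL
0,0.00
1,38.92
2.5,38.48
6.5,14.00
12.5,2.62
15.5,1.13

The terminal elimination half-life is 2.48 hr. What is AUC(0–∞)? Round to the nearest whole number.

AUC = 242 mcg/mL·hr

Trapezoidal AUC_0→15.5:
  [0→1]: (0.00+38.92)/2 × 1 = 19.46
  [1→2.5]: (38.92+38.48)/2 × 1.5 = 58.05
  [2.5→6.5]: (38.48+14.00)/2 × 4 = 104.96
  [6.5→12.5]: (14.00+2.62)/2 × 6 = 49.86
  [12.5→15.5]: (2.62+1.13)/2 × 3 = 5.625
  Sum = 237.955 mcg/mL·hr
k_e = ln2 / t½ = 0.693147 / 2.48 = 0.2795 hr^-1
Extrapolated tail: C_last / k_e = 1.13 / 0.2795 = 4.043
AUC_0→∞ = 237.955 + 4.043 = 241.998 mcg/mL·hr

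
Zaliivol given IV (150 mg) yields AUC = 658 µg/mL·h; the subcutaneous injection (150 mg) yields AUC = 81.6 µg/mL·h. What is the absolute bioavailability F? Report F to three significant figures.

F = (AUC_ev / D_ev) / (AUC_iv / D_iv)
  = (81.6/150) / (658/150)
  = 0.544 / 4.38667 = 0.1240

F = 0.124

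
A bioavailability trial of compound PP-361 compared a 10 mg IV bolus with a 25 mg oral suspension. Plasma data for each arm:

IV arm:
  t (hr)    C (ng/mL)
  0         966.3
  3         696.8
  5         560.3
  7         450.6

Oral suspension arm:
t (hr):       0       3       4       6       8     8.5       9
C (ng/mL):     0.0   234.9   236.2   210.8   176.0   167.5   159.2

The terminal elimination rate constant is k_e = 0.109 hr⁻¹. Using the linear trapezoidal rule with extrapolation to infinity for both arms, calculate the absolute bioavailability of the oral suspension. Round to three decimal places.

F = 0.137

Trapezoidal AUC_0→7 (IV):
  [0→3]: (966.3+696.8)/2 × 3 = 2494.65
  [3→5]: (696.8+560.3)/2 × 2 = 1257.1
  [5→7]: (560.3+450.6)/2 × 2 = 1010.9
  Sum = 4762.65 ng/mL·hr
IV tail: 450.6/0.109 = 4133.945; AUC_iv,0→∞ = 4762.65 + 4133.945 = 8896.595 ng/mL·hr
Trapezoidal AUC_0→9 (oral suspension):
  [0→3]: (0.0+234.9)/2 × 3 = 352.35
  [3→4]: (234.9+236.2)/2 × 1 = 235.55
  [4→6]: (236.2+210.8)/2 × 2 = 447.0
  [6→8]: (210.8+176.0)/2 × 2 = 386.8
  [8→8.5]: (176.0+167.5)/2 × 0.5 = 85.875
  [8.5→9]: (167.5+159.2)/2 × 0.5 = 81.675
  Sum = 1589.25 ng/mL·hr
oral suspension tail: 159.2/0.109 = 1460.550; AUC_ev,0→∞ = 1589.25 + 1460.550 = 3049.8 ng/mL·hr
F = (AUC_ev/D_ev)/(AUC_iv/D_iv) = (3049.8/25)/(8896.595/10) = 121.992/889.6595 = 0.1371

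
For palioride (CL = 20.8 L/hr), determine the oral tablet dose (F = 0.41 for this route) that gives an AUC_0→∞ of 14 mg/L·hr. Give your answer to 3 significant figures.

Dose = CL × AUC_0→∞ / F
     = 20.8 × 14 / 0.41 = 710.244 mg

Dose = 710 mg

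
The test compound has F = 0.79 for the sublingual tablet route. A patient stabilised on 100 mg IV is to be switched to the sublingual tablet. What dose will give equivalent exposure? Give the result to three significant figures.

D_sublingual = 127 mg

For equal systemic exposure: F × D_ev = D_iv
D_ev = D_iv / F = 100 / 0.79 = 126.582 mg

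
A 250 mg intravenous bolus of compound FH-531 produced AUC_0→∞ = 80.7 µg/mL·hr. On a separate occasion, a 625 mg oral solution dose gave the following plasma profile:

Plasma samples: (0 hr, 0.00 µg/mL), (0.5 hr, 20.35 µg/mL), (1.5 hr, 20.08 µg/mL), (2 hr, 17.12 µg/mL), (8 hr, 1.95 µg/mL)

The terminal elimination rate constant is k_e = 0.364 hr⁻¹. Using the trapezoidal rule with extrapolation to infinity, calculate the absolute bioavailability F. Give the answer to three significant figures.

Trapezoidal AUC_0→8 (oral solution):
  [0→0.5]: (0.00+20.35)/2 × 0.5 = 5.0875
  [0.5→1.5]: (20.35+20.08)/2 × 1 = 20.215
  [1.5→2]: (20.08+17.12)/2 × 0.5 = 9.3
  [2→8]: (17.12+1.95)/2 × 6 = 57.21
  Sum = 91.8125 µg/mL·hr
Tail: C_last/k_e = 1.95/0.364 = 5.357
AUC_0→∞ (oral solution) = 91.8125 + 5.357 = 97.1695 µg/mL·hr
F = (AUC_ev/D_ev)/(AUC_iv/D_iv) = (97.1695/625)/(80.7/250) = 0.1554712/0.3228 = 0.4816

F = 0.482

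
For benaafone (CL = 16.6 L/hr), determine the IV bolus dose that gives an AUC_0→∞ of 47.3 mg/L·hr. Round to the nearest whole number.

Dose_iv = CL × AUC_0→∞
     = 16.6 × 47.3 = 785.18 mg

Dose = 785 mg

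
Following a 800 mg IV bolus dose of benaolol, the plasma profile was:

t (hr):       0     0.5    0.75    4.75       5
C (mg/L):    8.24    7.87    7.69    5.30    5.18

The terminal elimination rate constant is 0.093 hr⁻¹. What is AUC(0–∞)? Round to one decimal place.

AUC = 89.0 mg/L·hr

Trapezoidal AUC_0→5:
  [0→0.5]: (8.24+7.87)/2 × 0.5 = 4.0275
  [0.5→0.75]: (7.87+7.69)/2 × 0.25 = 1.945
  [0.75→4.75]: (7.69+5.30)/2 × 4 = 25.98
  [4.75→5]: (5.30+5.18)/2 × 0.25 = 1.31
  Sum = 33.2625 mg/L·hr
Extrapolated tail: C_last / k_e = 5.18 / 0.093 = 55.699
AUC_0→∞ = 33.2625 + 55.699 = 88.9615 mg/L·hr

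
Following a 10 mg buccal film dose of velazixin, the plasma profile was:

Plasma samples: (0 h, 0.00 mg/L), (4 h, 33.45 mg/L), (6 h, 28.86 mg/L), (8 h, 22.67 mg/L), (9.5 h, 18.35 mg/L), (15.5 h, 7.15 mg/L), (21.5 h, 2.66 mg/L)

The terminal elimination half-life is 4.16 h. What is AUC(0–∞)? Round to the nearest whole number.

Trapezoidal AUC_0→21.5:
  [0→4]: (0.00+33.45)/2 × 4 = 66.9
  [4→6]: (33.45+28.86)/2 × 2 = 62.31
  [6→8]: (28.86+22.67)/2 × 2 = 51.53
  [8→9.5]: (22.67+18.35)/2 × 1.5 = 30.765
  [9.5→15.5]: (18.35+7.15)/2 × 6 = 76.5
  [15.5→21.5]: (7.15+2.66)/2 × 6 = 29.43
  Sum = 317.435 mg/L·h
k_e = ln2 / t½ = 0.693147 / 4.16 = 0.1666 h^-1
Extrapolated tail: C_last / k_e = 2.66 / 0.1666 = 15.966
AUC_0→∞ = 317.435 + 15.966 = 333.401 mg/L·h

AUC = 333 mg/L·h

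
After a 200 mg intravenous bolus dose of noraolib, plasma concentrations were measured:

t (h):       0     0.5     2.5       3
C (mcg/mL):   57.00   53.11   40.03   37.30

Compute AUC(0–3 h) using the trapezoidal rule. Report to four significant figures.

Trapezoidal AUC_0→3:
  [0→0.5]: (57.00+53.11)/2 × 0.5 = 27.5275
  [0.5→2.5]: (53.11+40.03)/2 × 2 = 93.14
  [2.5→3]: (40.03+37.30)/2 × 0.5 = 19.3325
  Sum = 140.0 mcg/mL·h

AUC = 140.0 mcg/mL·h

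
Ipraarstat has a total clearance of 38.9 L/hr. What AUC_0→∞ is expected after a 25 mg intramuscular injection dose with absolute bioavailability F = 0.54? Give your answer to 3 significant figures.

AUC_0→∞ = F × Dose / CL
        = 0.54 × 25 / 38.9 = 0.347044 mg/L·hr

AUC = 0.347 mg/L·hr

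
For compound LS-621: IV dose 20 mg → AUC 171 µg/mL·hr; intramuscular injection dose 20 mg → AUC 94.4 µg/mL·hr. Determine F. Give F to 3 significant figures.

F = (AUC_ev / D_ev) / (AUC_iv / D_iv)
  = (94.4/20) / (171/20)
  = 4.72 / 8.55 = 0.5520

F = 0.552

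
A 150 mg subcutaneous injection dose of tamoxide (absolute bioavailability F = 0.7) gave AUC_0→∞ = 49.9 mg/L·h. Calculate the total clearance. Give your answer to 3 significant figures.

CL = F × Dose / AUC_0→∞
   = 0.7 × 150 / 49.9 = 2.10421 L/h

CL = 2.10 L/h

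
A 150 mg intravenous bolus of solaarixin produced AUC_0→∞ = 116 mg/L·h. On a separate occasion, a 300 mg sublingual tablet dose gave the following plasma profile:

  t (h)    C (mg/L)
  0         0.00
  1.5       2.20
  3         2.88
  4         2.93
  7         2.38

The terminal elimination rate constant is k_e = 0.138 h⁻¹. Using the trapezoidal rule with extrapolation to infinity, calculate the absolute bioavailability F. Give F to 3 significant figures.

F = 0.145

Trapezoidal AUC_0→7 (sublingual tablet):
  [0→1.5]: (0.00+2.20)/2 × 1.5 = 1.65
  [1.5→3]: (2.20+2.88)/2 × 1.5 = 3.81
  [3→4]: (2.88+2.93)/2 × 1 = 2.905
  [4→7]: (2.93+2.38)/2 × 3 = 7.965
  Sum = 16.33 mg/L·h
Tail: C_last/k_e = 2.38/0.138 = 17.246
AUC_0→∞ (sublingual tablet) = 16.33 + 17.246 = 33.576 mg/L·h
F = (AUC_ev/D_ev)/(AUC_iv/D_iv) = (33.576/300)/(116/150) = 0.11192/0.773333 = 0.1447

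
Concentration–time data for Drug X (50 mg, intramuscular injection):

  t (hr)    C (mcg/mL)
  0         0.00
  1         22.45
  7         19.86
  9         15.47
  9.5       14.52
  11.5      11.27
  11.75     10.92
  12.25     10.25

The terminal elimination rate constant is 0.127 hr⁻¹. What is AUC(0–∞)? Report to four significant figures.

Trapezoidal AUC_0→12.25:
  [0→1]: (0.00+22.45)/2 × 1 = 11.225
  [1→7]: (22.45+19.86)/2 × 6 = 126.93
  [7→9]: (19.86+15.47)/2 × 2 = 35.33
  [9→9.5]: (15.47+14.52)/2 × 0.5 = 7.4975
  [9.5→11.5]: (14.52+11.27)/2 × 2 = 25.79
  [11.5→11.75]: (11.27+10.92)/2 × 0.25 = 2.77375
  [11.75→12.25]: (10.92+10.25)/2 × 0.5 = 5.2925
  Sum = 214.83875 mcg/mL·hr
Extrapolated tail: C_last / k_e = 10.25 / 0.127 = 80.709
AUC_0→∞ = 214.83875 + 80.709 = 295.54775 mcg/mL·hr

AUC = 295.5 mcg/mL·hr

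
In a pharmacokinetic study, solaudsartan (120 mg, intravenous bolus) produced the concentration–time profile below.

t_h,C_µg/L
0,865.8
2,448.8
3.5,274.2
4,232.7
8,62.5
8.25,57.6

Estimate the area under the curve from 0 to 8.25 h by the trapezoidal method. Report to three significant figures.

Trapezoidal AUC_0→8.25:
  [0→2]: (865.8+448.8)/2 × 2 = 1314.6
  [2→3.5]: (448.8+274.2)/2 × 1.5 = 542.25
  [3.5→4]: (274.2+232.7)/2 × 0.5 = 126.725
  [4→8]: (232.7+62.5)/2 × 4 = 590.4
  [8→8.25]: (62.5+57.6)/2 × 0.25 = 15.0125
  Sum = 2588.9875 µg/L·h

AUC = 2590 µg/L·h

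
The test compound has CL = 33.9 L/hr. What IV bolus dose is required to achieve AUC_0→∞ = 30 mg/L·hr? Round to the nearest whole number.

Dose = 1017 mg

Dose_iv = CL × AUC_0→∞
     = 33.9 × 30 = 1017 mg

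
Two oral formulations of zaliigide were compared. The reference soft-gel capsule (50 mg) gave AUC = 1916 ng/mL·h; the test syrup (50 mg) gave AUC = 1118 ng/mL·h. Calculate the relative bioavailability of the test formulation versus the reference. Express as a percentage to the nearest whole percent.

F_rel = 58%

F_rel = (AUC_test/D_test) / (AUC_ref/D_ref)
      = (1118/50) / (1916/50)
      = 22.36 / 38.32 = 0.5835 = 58.35%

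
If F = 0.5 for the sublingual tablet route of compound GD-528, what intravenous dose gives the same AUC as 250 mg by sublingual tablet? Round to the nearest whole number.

D_iv = 125 mg

Systemic exposure from an extravascular dose = F × D_ev, so the equivalent IV dose is F × D_ev.
D_iv = F × D_ev = 0.5 × 250 = 125 mg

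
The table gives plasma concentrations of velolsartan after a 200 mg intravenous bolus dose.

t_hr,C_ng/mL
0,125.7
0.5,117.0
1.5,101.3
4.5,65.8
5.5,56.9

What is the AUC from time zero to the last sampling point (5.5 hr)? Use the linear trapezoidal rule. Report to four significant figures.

AUC = 481.8 ng/mL·hr

Trapezoidal AUC_0→5.5:
  [0→0.5]: (125.7+117.0)/2 × 0.5 = 60.675
  [0.5→1.5]: (117.0+101.3)/2 × 1 = 109.15
  [1.5→4.5]: (101.3+65.8)/2 × 3 = 250.65
  [4.5→5.5]: (65.8+56.9)/2 × 1 = 61.35
  Sum = 481.825 ng/mL·hr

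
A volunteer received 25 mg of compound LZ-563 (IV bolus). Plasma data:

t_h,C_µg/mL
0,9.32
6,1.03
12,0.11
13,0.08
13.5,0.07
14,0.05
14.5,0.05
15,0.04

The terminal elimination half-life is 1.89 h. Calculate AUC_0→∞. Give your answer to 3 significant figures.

AUC = 34.8 µg/mL·h

Trapezoidal AUC_0→15:
  [0→6]: (9.32+1.03)/2 × 6 = 31.05
  [6→12]: (1.03+0.11)/2 × 6 = 3.42
  [12→13]: (0.11+0.08)/2 × 1 = 0.095
  [13→13.5]: (0.08+0.07)/2 × 0.5 = 0.0375
  [13.5→14]: (0.07+0.05)/2 × 0.5 = 0.03
  [14→14.5]: (0.05+0.05)/2 × 0.5 = 0.025
  [14.5→15]: (0.05+0.04)/2 × 0.5 = 0.0225
  Sum = 34.68 µg/mL·h
k_e = ln2 / t½ = 0.693147 / 1.89 = 0.3667 h^-1
Extrapolated tail: C_last / k_e = 0.04 / 0.3667 = 0.109
AUC_0→∞ = 34.68 + 0.109 = 34.789 µg/mL·h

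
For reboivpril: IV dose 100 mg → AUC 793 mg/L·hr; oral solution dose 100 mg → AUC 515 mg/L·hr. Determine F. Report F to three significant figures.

F = 0.649

F = (AUC_ev / D_ev) / (AUC_iv / D_iv)
  = (515/100) / (793/100)
  = 5.15 / 7.93 = 0.6494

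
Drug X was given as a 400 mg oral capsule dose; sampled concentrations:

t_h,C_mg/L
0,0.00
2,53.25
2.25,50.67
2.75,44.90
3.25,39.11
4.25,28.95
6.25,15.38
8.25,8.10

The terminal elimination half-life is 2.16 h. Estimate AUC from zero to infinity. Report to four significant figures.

AUC = 238.2 mg/L·h

Trapezoidal AUC_0→8.25:
  [0→2]: (0.00+53.25)/2 × 2 = 53.25
  [2→2.25]: (53.25+50.67)/2 × 0.25 = 12.99
  [2.25→2.75]: (50.67+44.90)/2 × 0.5 = 23.8925
  [2.75→3.25]: (44.90+39.11)/2 × 0.5 = 21.0025
  [3.25→4.25]: (39.11+28.95)/2 × 1 = 34.03
  [4.25→6.25]: (28.95+15.38)/2 × 2 = 44.33
  [6.25→8.25]: (15.38+8.10)/2 × 2 = 23.48
  Sum = 212.975 mg/L·h
k_e = ln2 / t½ = 0.693147 / 2.16 = 0.3209 h^-1
Extrapolated tail: C_last / k_e = 8.10 / 0.3209 = 25.242
AUC_0→∞ = 212.975 + 25.242 = 238.217 mg/L·h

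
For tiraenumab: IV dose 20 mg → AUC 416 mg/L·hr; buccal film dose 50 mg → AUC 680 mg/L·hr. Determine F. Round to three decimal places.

F = (AUC_ev / D_ev) / (AUC_iv / D_iv)
  = (680/50) / (416/20)
  = 13.6 / 20.8 = 0.6538

F = 0.654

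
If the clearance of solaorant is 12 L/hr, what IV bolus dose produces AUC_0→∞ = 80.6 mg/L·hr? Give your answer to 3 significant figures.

Dose = 967 mg

Dose_iv = CL × AUC_0→∞
     = 12 × 80.6 = 967.2 mg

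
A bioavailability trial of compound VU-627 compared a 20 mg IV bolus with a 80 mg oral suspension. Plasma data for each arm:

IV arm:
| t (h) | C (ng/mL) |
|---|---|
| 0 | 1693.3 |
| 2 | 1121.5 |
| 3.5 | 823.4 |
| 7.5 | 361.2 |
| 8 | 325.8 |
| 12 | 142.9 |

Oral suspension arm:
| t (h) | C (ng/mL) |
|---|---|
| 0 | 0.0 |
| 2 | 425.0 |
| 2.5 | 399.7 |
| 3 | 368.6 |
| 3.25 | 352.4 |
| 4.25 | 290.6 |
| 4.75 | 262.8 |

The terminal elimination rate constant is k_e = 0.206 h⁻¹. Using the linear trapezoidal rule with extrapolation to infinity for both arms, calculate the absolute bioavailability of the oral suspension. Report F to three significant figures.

Trapezoidal AUC_0→12 (IV):
  [0→2]: (1693.3+1121.5)/2 × 2 = 2814.8
  [2→3.5]: (1121.5+823.4)/2 × 1.5 = 1458.675
  [3.5→7.5]: (823.4+361.2)/2 × 4 = 2369.2
  [7.5→8]: (361.2+325.8)/2 × 0.5 = 171.75
  [8→12]: (325.8+142.9)/2 × 4 = 937.4
  Sum = 7751.825 ng/mL·h
IV tail: 142.9/0.206 = 693.689; AUC_iv,0→∞ = 7751.825 + 693.689 = 8445.514 ng/mL·h
Trapezoidal AUC_0→4.75 (oral suspension):
  [0→2]: (0.0+425.0)/2 × 2 = 425.0
  [2→2.5]: (425.0+399.7)/2 × 0.5 = 206.175
  [2.5→3]: (399.7+368.6)/2 × 0.5 = 192.075
  [3→3.25]: (368.6+352.4)/2 × 0.25 = 90.125
  [3.25→4.25]: (352.4+290.6)/2 × 1 = 321.5
  [4.25→4.75]: (290.6+262.8)/2 × 0.5 = 138.35
  Sum = 1373.225 ng/mL·h
oral suspension tail: 262.8/0.206 = 1275.728; AUC_ev,0→∞ = 1373.225 + 1275.728 = 2648.953 ng/mL·h
F = (AUC_ev/D_ev)/(AUC_iv/D_iv) = (2648.953/80)/(8445.514/20) = 33.1119/422.2757 = 0.0784

F = 0.0784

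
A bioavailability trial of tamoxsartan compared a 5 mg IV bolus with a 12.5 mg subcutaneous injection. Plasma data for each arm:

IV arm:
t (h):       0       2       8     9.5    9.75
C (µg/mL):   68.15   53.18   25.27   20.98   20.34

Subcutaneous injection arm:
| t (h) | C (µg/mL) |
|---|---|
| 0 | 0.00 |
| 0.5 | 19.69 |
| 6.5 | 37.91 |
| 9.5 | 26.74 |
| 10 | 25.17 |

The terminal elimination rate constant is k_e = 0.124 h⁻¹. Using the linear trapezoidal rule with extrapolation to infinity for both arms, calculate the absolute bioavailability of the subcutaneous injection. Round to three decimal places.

F = 0.350

Trapezoidal AUC_0→9.75 (IV):
  [0→2]: (68.15+53.18)/2 × 2 = 121.33
  [2→8]: (53.18+25.27)/2 × 6 = 235.35
  [8→9.5]: (25.27+20.98)/2 × 1.5 = 34.6875
  [9.5→9.75]: (20.98+20.34)/2 × 0.25 = 5.165
  Sum = 396.5325 µg/mL·h
IV tail: 20.34/0.124 = 164.032; AUC_iv,0→∞ = 396.5325 + 164.032 = 560.5645 µg/mL·h
Trapezoidal AUC_0→10 (subcutaneous injection):
  [0→0.5]: (0.00+19.69)/2 × 0.5 = 4.9225
  [0.5→6.5]: (19.69+37.91)/2 × 6 = 172.8
  [6.5→9.5]: (37.91+26.74)/2 × 3 = 96.975
  [9.5→10]: (26.74+25.17)/2 × 0.5 = 12.9775
  Sum = 287.675 µg/mL·h
subcutaneous injection tail: 25.17/0.124 = 202.984; AUC_ev,0→∞ = 287.675 + 202.984 = 490.659 µg/mL·h
F = (AUC_ev/D_ev)/(AUC_iv/D_iv) = (490.659/12.5)/(560.5645/5) = 39.25272/112.1129 = 0.3501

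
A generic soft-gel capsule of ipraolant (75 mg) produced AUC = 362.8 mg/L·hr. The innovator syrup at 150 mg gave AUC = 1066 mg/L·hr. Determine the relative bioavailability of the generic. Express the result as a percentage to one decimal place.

F_rel = (AUC_test/D_test) / (AUC_ref/D_ref)
      = (362.8/75) / (1066/150)
      = 4.83733 / 7.10667 = 0.6807 = 68.07%

F_rel = 68.1%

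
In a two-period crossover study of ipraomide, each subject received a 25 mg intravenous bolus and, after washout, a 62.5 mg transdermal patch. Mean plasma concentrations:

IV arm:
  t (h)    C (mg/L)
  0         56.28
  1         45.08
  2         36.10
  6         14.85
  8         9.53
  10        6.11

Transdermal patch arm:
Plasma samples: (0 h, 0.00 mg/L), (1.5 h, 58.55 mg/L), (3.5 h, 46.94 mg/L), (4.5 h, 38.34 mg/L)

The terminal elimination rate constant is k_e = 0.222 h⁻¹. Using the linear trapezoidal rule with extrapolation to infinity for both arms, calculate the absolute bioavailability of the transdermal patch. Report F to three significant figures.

F = 0.560

Trapezoidal AUC_0→10 (IV):
  [0→1]: (56.28+45.08)/2 × 1 = 50.68
  [1→2]: (45.08+36.10)/2 × 1 = 40.59
  [2→6]: (36.10+14.85)/2 × 4 = 101.9
  [6→8]: (14.85+9.53)/2 × 2 = 24.38
  [8→10]: (9.53+6.11)/2 × 2 = 15.64
  Sum = 233.19 mg/L·h
IV tail: 6.11/0.222 = 27.523; AUC_iv,0→∞ = 233.19 + 27.523 = 260.713 mg/L·h
Trapezoidal AUC_0→4.5 (transdermal patch):
  [0→1.5]: (0.00+58.55)/2 × 1.5 = 43.9125
  [1.5→3.5]: (58.55+46.94)/2 × 2 = 105.49
  [3.5→4.5]: (46.94+38.34)/2 × 1 = 42.64
  Sum = 192.0425 mg/L·h
transdermal patch tail: 38.34/0.222 = 172.703; AUC_ev,0→∞ = 192.0425 + 172.703 = 364.7455 mg/L·h
F = (AUC_ev/D_ev)/(AUC_iv/D_iv) = (364.7455/62.5)/(260.713/25) = 5.835928/10.42852 = 0.5596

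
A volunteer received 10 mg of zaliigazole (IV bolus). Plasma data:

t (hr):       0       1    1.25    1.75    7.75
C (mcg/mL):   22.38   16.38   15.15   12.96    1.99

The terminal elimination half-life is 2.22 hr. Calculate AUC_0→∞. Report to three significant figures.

AUC = 81.6 mcg/mL·hr

Trapezoidal AUC_0→7.75:
  [0→1]: (22.38+16.38)/2 × 1 = 19.38
  [1→1.25]: (16.38+15.15)/2 × 0.25 = 3.94125
  [1.25→1.75]: (15.15+12.96)/2 × 0.5 = 7.0275
  [1.75→7.75]: (12.96+1.99)/2 × 6 = 44.85
  Sum = 75.19875 mcg/mL·hr
k_e = ln2 / t½ = 0.693147 / 2.22 = 0.3122 hr^-1
Extrapolated tail: C_last / k_e = 1.99 / 0.3122 = 6.374
AUC_0→∞ = 75.19875 + 6.374 = 81.57275 mcg/mL·hr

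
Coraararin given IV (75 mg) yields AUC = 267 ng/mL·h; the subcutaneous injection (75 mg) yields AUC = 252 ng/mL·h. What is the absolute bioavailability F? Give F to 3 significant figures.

F = (AUC_ev / D_ev) / (AUC_iv / D_iv)
  = (252/75) / (267/75)
  = 3.36 / 3.56 = 0.9438

F = 0.944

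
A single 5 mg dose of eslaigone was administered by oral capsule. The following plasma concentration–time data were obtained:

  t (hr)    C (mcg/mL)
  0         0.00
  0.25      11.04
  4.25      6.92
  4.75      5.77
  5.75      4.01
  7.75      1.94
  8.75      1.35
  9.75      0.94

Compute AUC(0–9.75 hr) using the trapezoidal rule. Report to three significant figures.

AUC = 54.1 mcg/mL·hr

Trapezoidal AUC_0→9.75:
  [0→0.25]: (0.00+11.04)/2 × 0.25 = 1.38
  [0.25→4.25]: (11.04+6.92)/2 × 4 = 35.92
  [4.25→4.75]: (6.92+5.77)/2 × 0.5 = 3.1725
  [4.75→5.75]: (5.77+4.01)/2 × 1 = 4.89
  [5.75→7.75]: (4.01+1.94)/2 × 2 = 5.95
  [7.75→8.75]: (1.94+1.35)/2 × 1 = 1.645
  [8.75→9.75]: (1.35+0.94)/2 × 1 = 1.145
  Sum = 54.1025 mcg/mL·hr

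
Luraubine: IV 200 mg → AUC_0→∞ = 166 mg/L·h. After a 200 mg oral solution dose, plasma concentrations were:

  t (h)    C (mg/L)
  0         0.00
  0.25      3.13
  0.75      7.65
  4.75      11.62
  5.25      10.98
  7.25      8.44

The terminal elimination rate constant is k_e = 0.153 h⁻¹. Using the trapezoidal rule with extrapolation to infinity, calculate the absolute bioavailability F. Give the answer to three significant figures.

F = 0.734

Trapezoidal AUC_0→7.25 (oral solution):
  [0→0.25]: (0.00+3.13)/2 × 0.25 = 0.39125
  [0.25→0.75]: (3.13+7.65)/2 × 0.5 = 2.695
  [0.75→4.75]: (7.65+11.62)/2 × 4 = 38.54
  [4.75→5.25]: (11.62+10.98)/2 × 0.5 = 5.65
  [5.25→7.25]: (10.98+8.44)/2 × 2 = 19.42
  Sum = 66.69625 mg/L·h
Tail: C_last/k_e = 8.44/0.153 = 55.163
AUC_0→∞ (oral solution) = 66.69625 + 55.163 = 121.85925 mg/L·h
F = (AUC_ev/D_ev)/(AUC_iv/D_iv) = (121.85925/200)/(166/200) = 0.60929625/0.83 = 0.7341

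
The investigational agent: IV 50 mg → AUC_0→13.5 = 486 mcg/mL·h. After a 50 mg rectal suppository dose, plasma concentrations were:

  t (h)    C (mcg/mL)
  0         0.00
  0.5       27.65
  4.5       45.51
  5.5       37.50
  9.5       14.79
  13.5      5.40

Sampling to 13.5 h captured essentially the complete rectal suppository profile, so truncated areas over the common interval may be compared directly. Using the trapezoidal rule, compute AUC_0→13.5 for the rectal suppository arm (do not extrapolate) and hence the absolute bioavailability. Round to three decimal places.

Trapezoidal AUC_0→13.5 (rectal suppository):
  [0→0.5]: (0.00+27.65)/2 × 0.5 = 6.9125
  [0.5→4.5]: (27.65+45.51)/2 × 4 = 146.32
  [4.5→5.5]: (45.51+37.50)/2 × 1 = 41.505
  [5.5→9.5]: (37.50+14.79)/2 × 4 = 104.58
  [9.5→13.5]: (14.79+5.40)/2 × 4 = 40.38
  Sum = 339.6975 mcg/mL·h
F = (AUC_ev/D_ev)/(AUC_iv/D_iv) = (339.6975/50)/(486/50) = 6.79395/9.72 = 0.6990

F = 0.699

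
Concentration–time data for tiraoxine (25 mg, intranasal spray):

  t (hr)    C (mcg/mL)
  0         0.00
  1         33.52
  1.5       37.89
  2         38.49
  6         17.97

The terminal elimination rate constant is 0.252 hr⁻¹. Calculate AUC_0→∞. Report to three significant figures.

Trapezoidal AUC_0→6:
  [0→1]: (0.00+33.52)/2 × 1 = 16.76
  [1→1.5]: (33.52+37.89)/2 × 0.5 = 17.8525
  [1.5→2]: (37.89+38.49)/2 × 0.5 = 19.095
  [2→6]: (38.49+17.97)/2 × 4 = 112.92
  Sum = 166.6275 mcg/mL·hr
Extrapolated tail: C_last / k_e = 17.97 / 0.252 = 71.310
AUC_0→∞ = 166.6275 + 71.310 = 237.9375 mcg/mL·hr

AUC = 238 mcg/mL·hr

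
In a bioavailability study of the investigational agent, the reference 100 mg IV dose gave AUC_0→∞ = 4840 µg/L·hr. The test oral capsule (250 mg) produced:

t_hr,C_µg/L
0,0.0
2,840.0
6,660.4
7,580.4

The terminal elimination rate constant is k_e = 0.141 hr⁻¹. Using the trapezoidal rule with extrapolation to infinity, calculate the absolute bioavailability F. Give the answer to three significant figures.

Trapezoidal AUC_0→7 (oral capsule):
  [0→2]: (0.0+840.0)/2 × 2 = 840.0
  [2→6]: (840.0+660.4)/2 × 4 = 3000.8
  [6→7]: (660.4+580.4)/2 × 1 = 620.4
  Sum = 4461.2 µg/L·hr
Tail: C_last/k_e = 580.4/0.141 = 4116.312
AUC_0→∞ (oral capsule) = 4461.2 + 4116.312 = 8577.512 µg/L·hr
F = (AUC_ev/D_ev)/(AUC_iv/D_iv) = (8577.512/250)/(4840/100) = 34.310048/48.4 = 0.7089

F = 0.709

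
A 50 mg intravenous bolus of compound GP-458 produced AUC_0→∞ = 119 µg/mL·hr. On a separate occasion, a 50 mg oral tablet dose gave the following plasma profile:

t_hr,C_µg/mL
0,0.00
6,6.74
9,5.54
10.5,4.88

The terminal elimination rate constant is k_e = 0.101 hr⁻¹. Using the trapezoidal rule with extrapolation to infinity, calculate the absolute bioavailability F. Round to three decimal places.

Trapezoidal AUC_0→10.5 (oral tablet):
  [0→6]: (0.00+6.74)/2 × 6 = 20.22
  [6→9]: (6.74+5.54)/2 × 3 = 18.42
  [9→10.5]: (5.54+4.88)/2 × 1.5 = 7.815
  Sum = 46.455 µg/mL·hr
Tail: C_last/k_e = 4.88/0.101 = 48.317
AUC_0→∞ (oral tablet) = 46.455 + 48.317 = 94.772 µg/mL·hr
F = (AUC_ev/D_ev)/(AUC_iv/D_iv) = (94.772/50)/(119/50) = 1.89544/2.38 = 0.7964

F = 0.796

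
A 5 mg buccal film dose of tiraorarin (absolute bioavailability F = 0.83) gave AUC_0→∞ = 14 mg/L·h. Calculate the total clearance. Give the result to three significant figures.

CL = F × Dose / AUC_0→∞
   = 0.83 × 5 / 14 = 0.296429 L/h

CL = 0.296 L/h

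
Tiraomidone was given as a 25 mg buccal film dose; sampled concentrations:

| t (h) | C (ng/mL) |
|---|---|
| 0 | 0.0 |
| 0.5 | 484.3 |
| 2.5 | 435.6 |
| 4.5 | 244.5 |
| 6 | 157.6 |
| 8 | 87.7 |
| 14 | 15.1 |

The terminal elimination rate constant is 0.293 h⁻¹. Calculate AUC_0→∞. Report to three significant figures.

AUC = 2630 ng/mL·h

Trapezoidal AUC_0→14:
  [0→0.5]: (0.0+484.3)/2 × 0.5 = 121.075
  [0.5→2.5]: (484.3+435.6)/2 × 2 = 919.9
  [2.5→4.5]: (435.6+244.5)/2 × 2 = 680.1
  [4.5→6]: (244.5+157.6)/2 × 1.5 = 301.575
  [6→8]: (157.6+87.7)/2 × 2 = 245.3
  [8→14]: (87.7+15.1)/2 × 6 = 308.4
  Sum = 2576.35 ng/mL·h
Extrapolated tail: C_last / k_e = 15.1 / 0.293 = 51.536
AUC_0→∞ = 2576.35 + 51.536 = 2627.886 ng/mL·h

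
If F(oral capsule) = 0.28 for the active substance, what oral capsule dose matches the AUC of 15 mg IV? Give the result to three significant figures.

D_oral = 53.6 mg

For equal systemic exposure: F × D_ev = D_iv
D_ev = D_iv / F = 15 / 0.28 = 53.5714 mg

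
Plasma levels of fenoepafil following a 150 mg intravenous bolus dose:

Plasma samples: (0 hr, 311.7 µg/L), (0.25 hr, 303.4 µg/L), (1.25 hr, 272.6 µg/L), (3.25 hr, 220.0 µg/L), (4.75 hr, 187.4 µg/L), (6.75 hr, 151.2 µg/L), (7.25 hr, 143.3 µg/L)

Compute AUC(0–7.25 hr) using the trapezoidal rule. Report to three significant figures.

AUC = 1580 µg/L·hr

Trapezoidal AUC_0→7.25:
  [0→0.25]: (311.7+303.4)/2 × 0.25 = 76.8875
  [0.25→1.25]: (303.4+272.6)/2 × 1 = 288.0
  [1.25→3.25]: (272.6+220.0)/2 × 2 = 492.6
  [3.25→4.75]: (220.0+187.4)/2 × 1.5 = 305.55
  [4.75→6.75]: (187.4+151.2)/2 × 2 = 338.6
  [6.75→7.25]: (151.2+143.3)/2 × 0.5 = 73.625
  Sum = 1575.2625 µg/L·hr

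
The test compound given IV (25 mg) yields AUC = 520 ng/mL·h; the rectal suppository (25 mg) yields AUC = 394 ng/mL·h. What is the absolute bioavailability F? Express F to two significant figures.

F = (AUC_ev / D_ev) / (AUC_iv / D_iv)
  = (394/25) / (520/25)
  = 15.76 / 20.8 = 0.7577

F = 0.76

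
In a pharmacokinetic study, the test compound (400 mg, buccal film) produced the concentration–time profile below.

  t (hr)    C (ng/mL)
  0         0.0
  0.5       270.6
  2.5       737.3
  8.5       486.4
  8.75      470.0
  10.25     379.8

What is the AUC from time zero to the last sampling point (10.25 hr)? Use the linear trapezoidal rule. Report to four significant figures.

Trapezoidal AUC_0→10.25:
  [0→0.5]: (0.0+270.6)/2 × 0.5 = 67.65
  [0.5→2.5]: (270.6+737.3)/2 × 2 = 1007.9
  [2.5→8.5]: (737.3+486.4)/2 × 6 = 3671.1
  [8.5→8.75]: (486.4+470.0)/2 × 0.25 = 119.55
  [8.75→10.25]: (470.0+379.8)/2 × 1.5 = 637.35
  Sum = 5503.55 ng/mL·hr

AUC = 5504 ng/mL·hr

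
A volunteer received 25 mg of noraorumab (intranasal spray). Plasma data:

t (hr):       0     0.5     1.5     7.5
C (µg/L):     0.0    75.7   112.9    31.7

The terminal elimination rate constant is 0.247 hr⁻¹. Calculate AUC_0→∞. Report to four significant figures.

AUC = 675.4 µg/L·hr

Trapezoidal AUC_0→7.5:
  [0→0.5]: (0.0+75.7)/2 × 0.5 = 18.925
  [0.5→1.5]: (75.7+112.9)/2 × 1 = 94.3
  [1.5→7.5]: (112.9+31.7)/2 × 6 = 433.8
  Sum = 547.025 µg/L·hr
Extrapolated tail: C_last / k_e = 31.7 / 0.247 = 128.340
AUC_0→∞ = 547.025 + 128.340 = 675.365 µg/L·hr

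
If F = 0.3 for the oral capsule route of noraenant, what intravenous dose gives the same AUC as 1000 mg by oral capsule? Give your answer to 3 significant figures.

D_iv = 300 mg

Systemic exposure from an extravascular dose = F × D_ev, so the equivalent IV dose is F × D_ev.
D_iv = F × D_ev = 0.3 × 1000 = 300 mg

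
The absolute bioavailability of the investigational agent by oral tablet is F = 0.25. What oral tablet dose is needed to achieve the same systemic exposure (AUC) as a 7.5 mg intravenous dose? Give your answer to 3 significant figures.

D_oral = 30.0 mg

For equal systemic exposure: F × D_ev = D_iv
D_ev = D_iv / F = 7.5 / 0.25 = 30 mg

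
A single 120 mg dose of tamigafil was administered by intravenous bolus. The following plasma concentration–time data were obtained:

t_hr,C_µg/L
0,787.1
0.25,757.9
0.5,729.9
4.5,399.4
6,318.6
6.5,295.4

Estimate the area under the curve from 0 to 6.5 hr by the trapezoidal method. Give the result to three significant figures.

Trapezoidal AUC_0→6.5:
  [0→0.25]: (787.1+757.9)/2 × 0.25 = 193.125
  [0.25→0.5]: (757.9+729.9)/2 × 0.25 = 185.975
  [0.5→4.5]: (729.9+399.4)/2 × 4 = 2258.6
  [4.5→6]: (399.4+318.6)/2 × 1.5 = 538.5
  [6→6.5]: (318.6+295.4)/2 × 0.5 = 153.5
  Sum = 3329.7 µg/L·hr

AUC = 3330 µg/L·hr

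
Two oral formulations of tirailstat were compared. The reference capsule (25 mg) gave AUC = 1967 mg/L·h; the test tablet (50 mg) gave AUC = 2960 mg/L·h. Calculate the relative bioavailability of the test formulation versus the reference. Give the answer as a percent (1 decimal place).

F_rel = (AUC_test/D_test) / (AUC_ref/D_ref)
      = (2960/50) / (1967/25)
      = 59.2 / 78.68 = 0.7524 = 75.24%

F_rel = 75.2%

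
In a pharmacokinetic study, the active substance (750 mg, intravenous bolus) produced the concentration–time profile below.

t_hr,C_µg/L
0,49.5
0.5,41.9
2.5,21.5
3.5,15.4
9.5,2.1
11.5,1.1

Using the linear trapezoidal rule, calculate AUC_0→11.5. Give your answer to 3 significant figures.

AUC = 160 µg/L·hr

Trapezoidal AUC_0→11.5:
  [0→0.5]: (49.5+41.9)/2 × 0.5 = 22.85
  [0.5→2.5]: (41.9+21.5)/2 × 2 = 63.4
  [2.5→3.5]: (21.5+15.4)/2 × 1 = 18.45
  [3.5→9.5]: (15.4+2.1)/2 × 6 = 52.5
  [9.5→11.5]: (2.1+1.1)/2 × 2 = 3.2
  Sum = 160.4 µg/L·hr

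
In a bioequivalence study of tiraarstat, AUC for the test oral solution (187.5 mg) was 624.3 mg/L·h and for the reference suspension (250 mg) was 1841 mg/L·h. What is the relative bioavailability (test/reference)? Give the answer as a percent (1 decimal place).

F_rel = 45.2%

F_rel = (AUC_test/D_test) / (AUC_ref/D_ref)
      = (624.3/187.5) / (1841/250)
      = 3.3296 / 7.364 = 0.4521 = 45.21%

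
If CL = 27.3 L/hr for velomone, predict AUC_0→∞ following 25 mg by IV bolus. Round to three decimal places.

AUC_0→∞ = Dose_iv / CL
        = 25 / 27.3 = 0.915751 mg/L·hr

AUC = 0.916 mg/L·hr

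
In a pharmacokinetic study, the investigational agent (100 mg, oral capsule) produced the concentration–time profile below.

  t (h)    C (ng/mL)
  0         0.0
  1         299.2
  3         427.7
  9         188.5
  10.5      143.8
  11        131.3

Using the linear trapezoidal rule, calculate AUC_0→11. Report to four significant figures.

Trapezoidal AUC_0→11:
  [0→1]: (0.0+299.2)/2 × 1 = 149.6
  [1→3]: (299.2+427.7)/2 × 2 = 726.9
  [3→9]: (427.7+188.5)/2 × 6 = 1848.6
  [9→10.5]: (188.5+143.8)/2 × 1.5 = 249.225
  [10.5→11]: (143.8+131.3)/2 × 0.5 = 68.775
  Sum = 3043.1 ng/mL·h

AUC = 3043 ng/mL·h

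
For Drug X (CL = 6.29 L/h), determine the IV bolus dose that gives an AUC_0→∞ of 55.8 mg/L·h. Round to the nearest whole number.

Dose_iv = CL × AUC_0→∞
     = 6.29 × 55.8 = 350.982 mg

Dose = 351 mg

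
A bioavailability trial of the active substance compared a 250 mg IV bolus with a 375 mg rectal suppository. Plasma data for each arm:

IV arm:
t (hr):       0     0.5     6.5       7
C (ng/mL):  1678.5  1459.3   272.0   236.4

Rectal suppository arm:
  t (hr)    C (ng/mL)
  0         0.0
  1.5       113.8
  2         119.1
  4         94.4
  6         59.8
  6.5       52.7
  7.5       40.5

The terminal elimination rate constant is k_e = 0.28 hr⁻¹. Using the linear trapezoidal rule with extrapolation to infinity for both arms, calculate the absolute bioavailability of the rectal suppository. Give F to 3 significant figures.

F = 0.0701

Trapezoidal AUC_0→7 (IV):
  [0→0.5]: (1678.5+1459.3)/2 × 0.5 = 784.45
  [0.5→6.5]: (1459.3+272.0)/2 × 6 = 5193.9
  [6.5→7]: (272.0+236.4)/2 × 0.5 = 127.1
  Sum = 6105.45 ng/mL·hr
IV tail: 236.4/0.28 = 844.286; AUC_iv,0→∞ = 6105.45 + 844.286 = 6949.736 ng/mL·hr
Trapezoidal AUC_0→7.5 (rectal suppository):
  [0→1.5]: (0.0+113.8)/2 × 1.5 = 85.35
  [1.5→2]: (113.8+119.1)/2 × 0.5 = 58.225
  [2→4]: (119.1+94.4)/2 × 2 = 213.5
  [4→6]: (94.4+59.8)/2 × 2 = 154.2
  [6→6.5]: (59.8+52.7)/2 × 0.5 = 28.125
  [6.5→7.5]: (52.7+40.5)/2 × 1 = 46.6
  Sum = 586.0 ng/mL·hr
rectal suppository tail: 40.5/0.28 = 144.643; AUC_ev,0→∞ = 586.0 + 144.643 = 730.643 ng/mL·hr
F = (AUC_ev/D_ev)/(AUC_iv/D_iv) = (730.643/375)/(6949.736/250) = 1.94838/27.798944 = 0.0701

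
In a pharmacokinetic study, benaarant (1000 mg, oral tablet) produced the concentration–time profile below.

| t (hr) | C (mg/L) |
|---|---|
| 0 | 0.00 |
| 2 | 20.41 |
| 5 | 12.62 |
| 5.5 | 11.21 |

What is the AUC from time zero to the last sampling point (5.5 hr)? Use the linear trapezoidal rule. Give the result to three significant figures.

AUC = 75.9 mg/L·hr

Trapezoidal AUC_0→5.5:
  [0→2]: (0.00+20.41)/2 × 2 = 20.41
  [2→5]: (20.41+12.62)/2 × 3 = 49.545
  [5→5.5]: (12.62+11.21)/2 × 0.5 = 5.9575
  Sum = 75.9125 mg/L·hr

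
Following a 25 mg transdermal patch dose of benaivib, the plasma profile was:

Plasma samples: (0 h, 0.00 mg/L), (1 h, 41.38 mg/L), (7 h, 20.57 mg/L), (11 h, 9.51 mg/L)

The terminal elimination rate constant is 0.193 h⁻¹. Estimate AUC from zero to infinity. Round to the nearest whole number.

AUC = 316 mg/L·h

Trapezoidal AUC_0→11:
  [0→1]: (0.00+41.38)/2 × 1 = 20.69
  [1→7]: (41.38+20.57)/2 × 6 = 185.85
  [7→11]: (20.57+9.51)/2 × 4 = 60.16
  Sum = 266.7 mg/L·h
Extrapolated tail: C_last / k_e = 9.51 / 0.193 = 49.275
AUC_0→∞ = 266.7 + 49.275 = 315.975 mg/L·h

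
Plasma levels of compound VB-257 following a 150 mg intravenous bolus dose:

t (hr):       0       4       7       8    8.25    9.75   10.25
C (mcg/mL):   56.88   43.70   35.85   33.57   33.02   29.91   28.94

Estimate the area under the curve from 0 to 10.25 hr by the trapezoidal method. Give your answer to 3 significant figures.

AUC = 425 mcg/mL·hr

Trapezoidal AUC_0→10.25:
  [0→4]: (56.88+43.70)/2 × 4 = 201.16
  [4→7]: (43.70+35.85)/2 × 3 = 119.325
  [7→8]: (35.85+33.57)/2 × 1 = 34.71
  [8→8.25]: (33.57+33.02)/2 × 0.25 = 8.32375
  [8.25→9.75]: (33.02+29.91)/2 × 1.5 = 47.1975
  [9.75→10.25]: (29.91+28.94)/2 × 0.5 = 14.7125
  Sum = 425.42875 mcg/mL·hr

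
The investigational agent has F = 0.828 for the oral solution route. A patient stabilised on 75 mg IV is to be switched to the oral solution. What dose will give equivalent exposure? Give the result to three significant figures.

D_oral = 90.6 mg

For equal systemic exposure: F × D_ev = D_iv
D_ev = D_iv / F = 75 / 0.828 = 90.5797 mg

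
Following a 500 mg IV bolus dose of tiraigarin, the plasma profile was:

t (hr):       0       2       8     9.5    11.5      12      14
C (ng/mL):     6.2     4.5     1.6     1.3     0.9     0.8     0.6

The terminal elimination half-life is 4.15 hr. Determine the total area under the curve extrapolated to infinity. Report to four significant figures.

Trapezoidal AUC_0→14:
  [0→2]: (6.2+4.5)/2 × 2 = 10.7
  [2→8]: (4.5+1.6)/2 × 6 = 18.3
  [8→9.5]: (1.6+1.3)/2 × 1.5 = 2.175
  [9.5→11.5]: (1.3+0.9)/2 × 2 = 2.2
  [11.5→12]: (0.9+0.8)/2 × 0.5 = 0.425
  [12→14]: (0.8+0.6)/2 × 2 = 1.4
  Sum = 35.2 ng/mL·hr
k_e = ln2 / t½ = 0.693147 / 4.15 = 0.1670 hr^-1
Extrapolated tail: C_last / k_e = 0.6 / 0.167 = 3.593
AUC_0→∞ = 35.2 + 3.593 = 38.793 ng/mL·hr

AUC = 38.79 ng/mL·hr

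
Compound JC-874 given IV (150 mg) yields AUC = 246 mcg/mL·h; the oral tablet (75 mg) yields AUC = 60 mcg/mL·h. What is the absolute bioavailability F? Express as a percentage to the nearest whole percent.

F = 49%

F = (AUC_ev / D_ev) / (AUC_iv / D_iv)
  = (60/75) / (246/150)
  = 0.8 / 1.64 = 0.4878
  = 48.78%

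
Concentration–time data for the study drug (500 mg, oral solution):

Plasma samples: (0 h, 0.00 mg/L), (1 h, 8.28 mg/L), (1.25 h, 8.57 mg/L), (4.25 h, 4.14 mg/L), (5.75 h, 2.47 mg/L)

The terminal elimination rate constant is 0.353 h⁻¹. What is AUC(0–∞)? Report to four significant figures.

AUC = 37.27 mg/L·h

Trapezoidal AUC_0→5.75:
  [0→1]: (0.00+8.28)/2 × 1 = 4.14
  [1→1.25]: (8.28+8.57)/2 × 0.25 = 2.10625
  [1.25→4.25]: (8.57+4.14)/2 × 3 = 19.065
  [4.25→5.75]: (4.14+2.47)/2 × 1.5 = 4.9575
  Sum = 30.26875 mg/L·h
Extrapolated tail: C_last / k_e = 2.47 / 0.353 = 6.997
AUC_0→∞ = 30.26875 + 6.997 = 37.26575 mg/L·h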